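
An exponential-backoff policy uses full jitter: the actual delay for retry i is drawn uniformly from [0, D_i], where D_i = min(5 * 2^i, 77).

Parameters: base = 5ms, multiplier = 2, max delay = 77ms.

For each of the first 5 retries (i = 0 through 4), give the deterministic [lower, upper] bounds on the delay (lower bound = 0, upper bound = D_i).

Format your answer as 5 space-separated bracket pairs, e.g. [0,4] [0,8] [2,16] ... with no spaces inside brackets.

Answer: [0,5] [0,10] [0,20] [0,40] [0,77]

Derivation:
Computing bounds per retry:
  i=0: D_i=min(5*2^0,77)=5, bounds=[0,5]
  i=1: D_i=min(5*2^1,77)=10, bounds=[0,10]
  i=2: D_i=min(5*2^2,77)=20, bounds=[0,20]
  i=3: D_i=min(5*2^3,77)=40, bounds=[0,40]
  i=4: D_i=min(5*2^4,77)=77, bounds=[0,77]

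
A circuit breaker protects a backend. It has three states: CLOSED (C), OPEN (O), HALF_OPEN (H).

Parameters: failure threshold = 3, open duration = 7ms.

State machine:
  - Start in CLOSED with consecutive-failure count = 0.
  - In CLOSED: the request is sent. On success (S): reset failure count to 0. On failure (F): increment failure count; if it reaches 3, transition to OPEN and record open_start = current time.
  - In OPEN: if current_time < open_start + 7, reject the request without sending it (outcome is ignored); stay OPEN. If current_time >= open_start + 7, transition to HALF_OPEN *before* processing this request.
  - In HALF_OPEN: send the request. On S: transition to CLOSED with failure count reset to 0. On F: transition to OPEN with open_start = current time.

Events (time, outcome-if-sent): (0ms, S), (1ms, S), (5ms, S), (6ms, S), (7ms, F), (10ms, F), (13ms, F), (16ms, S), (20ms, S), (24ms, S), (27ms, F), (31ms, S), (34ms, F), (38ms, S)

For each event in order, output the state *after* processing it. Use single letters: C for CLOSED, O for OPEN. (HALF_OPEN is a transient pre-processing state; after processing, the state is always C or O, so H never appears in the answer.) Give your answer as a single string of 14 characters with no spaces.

Answer: CCCCCCOOCCCCCC

Derivation:
State after each event:
  event#1 t=0ms outcome=S: state=CLOSED
  event#2 t=1ms outcome=S: state=CLOSED
  event#3 t=5ms outcome=S: state=CLOSED
  event#4 t=6ms outcome=S: state=CLOSED
  event#5 t=7ms outcome=F: state=CLOSED
  event#6 t=10ms outcome=F: state=CLOSED
  event#7 t=13ms outcome=F: state=OPEN
  event#8 t=16ms outcome=S: state=OPEN
  event#9 t=20ms outcome=S: state=CLOSED
  event#10 t=24ms outcome=S: state=CLOSED
  event#11 t=27ms outcome=F: state=CLOSED
  event#12 t=31ms outcome=S: state=CLOSED
  event#13 t=34ms outcome=F: state=CLOSED
  event#14 t=38ms outcome=S: state=CLOSED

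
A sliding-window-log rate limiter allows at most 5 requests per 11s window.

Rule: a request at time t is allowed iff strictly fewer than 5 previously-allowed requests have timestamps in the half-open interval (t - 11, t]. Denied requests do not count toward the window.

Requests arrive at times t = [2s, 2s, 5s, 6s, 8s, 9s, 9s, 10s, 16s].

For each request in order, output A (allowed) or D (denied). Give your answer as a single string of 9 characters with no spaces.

Tracking allowed requests in the window:
  req#1 t=2s: ALLOW
  req#2 t=2s: ALLOW
  req#3 t=5s: ALLOW
  req#4 t=6s: ALLOW
  req#5 t=8s: ALLOW
  req#6 t=9s: DENY
  req#7 t=9s: DENY
  req#8 t=10s: DENY
  req#9 t=16s: ALLOW

Answer: AAAAADDDA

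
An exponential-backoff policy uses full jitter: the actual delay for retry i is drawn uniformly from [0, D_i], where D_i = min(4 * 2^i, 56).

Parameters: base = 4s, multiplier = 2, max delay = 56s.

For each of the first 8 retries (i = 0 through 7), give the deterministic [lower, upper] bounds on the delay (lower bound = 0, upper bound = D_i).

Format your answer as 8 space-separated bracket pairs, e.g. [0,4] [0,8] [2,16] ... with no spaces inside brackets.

Computing bounds per retry:
  i=0: D_i=min(4*2^0,56)=4, bounds=[0,4]
  i=1: D_i=min(4*2^1,56)=8, bounds=[0,8]
  i=2: D_i=min(4*2^2,56)=16, bounds=[0,16]
  i=3: D_i=min(4*2^3,56)=32, bounds=[0,32]
  i=4: D_i=min(4*2^4,56)=56, bounds=[0,56]
  i=5: D_i=min(4*2^5,56)=56, bounds=[0,56]
  i=6: D_i=min(4*2^6,56)=56, bounds=[0,56]
  i=7: D_i=min(4*2^7,56)=56, bounds=[0,56]

Answer: [0,4] [0,8] [0,16] [0,32] [0,56] [0,56] [0,56] [0,56]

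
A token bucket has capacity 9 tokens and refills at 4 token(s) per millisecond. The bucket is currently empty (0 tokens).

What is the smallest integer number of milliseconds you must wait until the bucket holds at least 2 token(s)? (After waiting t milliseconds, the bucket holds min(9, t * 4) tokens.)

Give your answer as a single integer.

Answer: 1

Derivation:
Need t * 4 >= 2, so t >= 2/4.
Smallest integer t = ceil(2/4) = 1.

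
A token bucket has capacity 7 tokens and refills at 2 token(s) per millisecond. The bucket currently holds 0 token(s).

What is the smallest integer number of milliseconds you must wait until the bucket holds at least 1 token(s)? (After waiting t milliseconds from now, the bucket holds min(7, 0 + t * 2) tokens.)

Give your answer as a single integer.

Need 0 + t * 2 >= 1, so t >= 1/2.
Smallest integer t = ceil(1/2) = 1.

Answer: 1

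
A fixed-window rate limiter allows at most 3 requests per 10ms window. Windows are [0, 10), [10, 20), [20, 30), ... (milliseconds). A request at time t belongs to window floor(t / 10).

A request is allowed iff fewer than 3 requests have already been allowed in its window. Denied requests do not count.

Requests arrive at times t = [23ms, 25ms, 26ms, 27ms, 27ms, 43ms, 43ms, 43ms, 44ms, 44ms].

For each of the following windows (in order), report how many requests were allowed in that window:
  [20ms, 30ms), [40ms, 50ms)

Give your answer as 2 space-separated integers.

Processing requests:
  req#1 t=23ms (window 2): ALLOW
  req#2 t=25ms (window 2): ALLOW
  req#3 t=26ms (window 2): ALLOW
  req#4 t=27ms (window 2): DENY
  req#5 t=27ms (window 2): DENY
  req#6 t=43ms (window 4): ALLOW
  req#7 t=43ms (window 4): ALLOW
  req#8 t=43ms (window 4): ALLOW
  req#9 t=44ms (window 4): DENY
  req#10 t=44ms (window 4): DENY

Allowed counts by window: 3 3

Answer: 3 3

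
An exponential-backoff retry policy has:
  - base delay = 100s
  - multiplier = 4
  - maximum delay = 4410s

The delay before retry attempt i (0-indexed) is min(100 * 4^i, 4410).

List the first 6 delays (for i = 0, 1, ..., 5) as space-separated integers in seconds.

Computing each delay:
  i=0: min(100*4^0, 4410) = 100
  i=1: min(100*4^1, 4410) = 400
  i=2: min(100*4^2, 4410) = 1600
  i=3: min(100*4^3, 4410) = 4410
  i=4: min(100*4^4, 4410) = 4410
  i=5: min(100*4^5, 4410) = 4410

Answer: 100 400 1600 4410 4410 4410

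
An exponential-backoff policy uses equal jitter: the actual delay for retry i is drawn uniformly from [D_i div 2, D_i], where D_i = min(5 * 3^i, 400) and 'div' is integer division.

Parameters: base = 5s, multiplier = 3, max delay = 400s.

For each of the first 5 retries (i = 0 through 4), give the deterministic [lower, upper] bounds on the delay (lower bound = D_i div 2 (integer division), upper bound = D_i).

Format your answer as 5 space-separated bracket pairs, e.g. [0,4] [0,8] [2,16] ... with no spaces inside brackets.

Computing bounds per retry:
  i=0: D_i=min(5*3^0,400)=5, bounds=[2,5]
  i=1: D_i=min(5*3^1,400)=15, bounds=[7,15]
  i=2: D_i=min(5*3^2,400)=45, bounds=[22,45]
  i=3: D_i=min(5*3^3,400)=135, bounds=[67,135]
  i=4: D_i=min(5*3^4,400)=400, bounds=[200,400]

Answer: [2,5] [7,15] [22,45] [67,135] [200,400]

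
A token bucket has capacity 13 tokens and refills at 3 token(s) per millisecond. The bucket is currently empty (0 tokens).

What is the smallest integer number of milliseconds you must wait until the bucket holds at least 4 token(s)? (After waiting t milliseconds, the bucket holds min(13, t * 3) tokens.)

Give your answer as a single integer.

Need t * 3 >= 4, so t >= 4/3.
Smallest integer t = ceil(4/3) = 2.

Answer: 2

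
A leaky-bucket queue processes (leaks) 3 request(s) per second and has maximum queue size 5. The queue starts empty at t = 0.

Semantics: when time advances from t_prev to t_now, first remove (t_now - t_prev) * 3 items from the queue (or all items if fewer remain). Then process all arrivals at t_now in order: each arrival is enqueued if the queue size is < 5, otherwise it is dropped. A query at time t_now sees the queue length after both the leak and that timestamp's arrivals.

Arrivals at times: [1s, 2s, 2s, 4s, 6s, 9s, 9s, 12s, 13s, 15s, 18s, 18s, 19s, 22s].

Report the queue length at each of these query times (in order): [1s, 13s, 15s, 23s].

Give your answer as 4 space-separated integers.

Answer: 1 1 1 0

Derivation:
Queue lengths at query times:
  query t=1s: backlog = 1
  query t=13s: backlog = 1
  query t=15s: backlog = 1
  query t=23s: backlog = 0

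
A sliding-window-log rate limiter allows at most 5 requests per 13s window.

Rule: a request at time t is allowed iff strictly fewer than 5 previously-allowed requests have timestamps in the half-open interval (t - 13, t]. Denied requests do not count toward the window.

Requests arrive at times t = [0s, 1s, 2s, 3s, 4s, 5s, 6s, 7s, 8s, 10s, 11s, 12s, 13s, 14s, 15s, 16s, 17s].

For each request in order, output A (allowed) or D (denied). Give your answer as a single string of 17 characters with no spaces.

Answer: AAAAADDDDDDDAAAAA

Derivation:
Tracking allowed requests in the window:
  req#1 t=0s: ALLOW
  req#2 t=1s: ALLOW
  req#3 t=2s: ALLOW
  req#4 t=3s: ALLOW
  req#5 t=4s: ALLOW
  req#6 t=5s: DENY
  req#7 t=6s: DENY
  req#8 t=7s: DENY
  req#9 t=8s: DENY
  req#10 t=10s: DENY
  req#11 t=11s: DENY
  req#12 t=12s: DENY
  req#13 t=13s: ALLOW
  req#14 t=14s: ALLOW
  req#15 t=15s: ALLOW
  req#16 t=16s: ALLOW
  req#17 t=17s: ALLOW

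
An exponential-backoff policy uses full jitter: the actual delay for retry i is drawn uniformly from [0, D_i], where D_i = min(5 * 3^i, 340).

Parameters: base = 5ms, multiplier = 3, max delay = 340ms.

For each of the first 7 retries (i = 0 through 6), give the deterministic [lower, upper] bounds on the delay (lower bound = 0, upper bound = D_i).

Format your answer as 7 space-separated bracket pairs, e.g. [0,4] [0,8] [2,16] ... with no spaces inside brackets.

Answer: [0,5] [0,15] [0,45] [0,135] [0,340] [0,340] [0,340]

Derivation:
Computing bounds per retry:
  i=0: D_i=min(5*3^0,340)=5, bounds=[0,5]
  i=1: D_i=min(5*3^1,340)=15, bounds=[0,15]
  i=2: D_i=min(5*3^2,340)=45, bounds=[0,45]
  i=3: D_i=min(5*3^3,340)=135, bounds=[0,135]
  i=4: D_i=min(5*3^4,340)=340, bounds=[0,340]
  i=5: D_i=min(5*3^5,340)=340, bounds=[0,340]
  i=6: D_i=min(5*3^6,340)=340, bounds=[0,340]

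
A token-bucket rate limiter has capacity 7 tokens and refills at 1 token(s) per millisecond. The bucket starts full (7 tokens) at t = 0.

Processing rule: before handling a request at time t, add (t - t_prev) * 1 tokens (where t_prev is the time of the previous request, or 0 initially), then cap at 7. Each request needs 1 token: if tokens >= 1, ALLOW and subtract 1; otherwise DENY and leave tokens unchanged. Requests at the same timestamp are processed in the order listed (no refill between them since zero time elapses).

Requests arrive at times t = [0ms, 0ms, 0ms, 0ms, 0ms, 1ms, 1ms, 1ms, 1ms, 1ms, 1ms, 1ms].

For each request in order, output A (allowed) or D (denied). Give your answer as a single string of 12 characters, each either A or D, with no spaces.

Answer: AAAAAAAADDDD

Derivation:
Simulating step by step:
  req#1 t=0ms: ALLOW
  req#2 t=0ms: ALLOW
  req#3 t=0ms: ALLOW
  req#4 t=0ms: ALLOW
  req#5 t=0ms: ALLOW
  req#6 t=1ms: ALLOW
  req#7 t=1ms: ALLOW
  req#8 t=1ms: ALLOW
  req#9 t=1ms: DENY
  req#10 t=1ms: DENY
  req#11 t=1ms: DENY
  req#12 t=1ms: DENY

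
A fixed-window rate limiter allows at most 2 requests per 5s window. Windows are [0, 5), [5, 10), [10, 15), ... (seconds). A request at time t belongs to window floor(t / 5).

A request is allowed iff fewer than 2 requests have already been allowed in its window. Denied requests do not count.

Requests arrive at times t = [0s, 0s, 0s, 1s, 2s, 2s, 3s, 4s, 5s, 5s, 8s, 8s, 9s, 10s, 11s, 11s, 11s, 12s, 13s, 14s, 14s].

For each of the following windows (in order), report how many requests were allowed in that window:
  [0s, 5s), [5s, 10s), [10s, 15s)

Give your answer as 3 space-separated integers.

Processing requests:
  req#1 t=0s (window 0): ALLOW
  req#2 t=0s (window 0): ALLOW
  req#3 t=0s (window 0): DENY
  req#4 t=1s (window 0): DENY
  req#5 t=2s (window 0): DENY
  req#6 t=2s (window 0): DENY
  req#7 t=3s (window 0): DENY
  req#8 t=4s (window 0): DENY
  req#9 t=5s (window 1): ALLOW
  req#10 t=5s (window 1): ALLOW
  req#11 t=8s (window 1): DENY
  req#12 t=8s (window 1): DENY
  req#13 t=9s (window 1): DENY
  req#14 t=10s (window 2): ALLOW
  req#15 t=11s (window 2): ALLOW
  req#16 t=11s (window 2): DENY
  req#17 t=11s (window 2): DENY
  req#18 t=12s (window 2): DENY
  req#19 t=13s (window 2): DENY
  req#20 t=14s (window 2): DENY
  req#21 t=14s (window 2): DENY

Allowed counts by window: 2 2 2

Answer: 2 2 2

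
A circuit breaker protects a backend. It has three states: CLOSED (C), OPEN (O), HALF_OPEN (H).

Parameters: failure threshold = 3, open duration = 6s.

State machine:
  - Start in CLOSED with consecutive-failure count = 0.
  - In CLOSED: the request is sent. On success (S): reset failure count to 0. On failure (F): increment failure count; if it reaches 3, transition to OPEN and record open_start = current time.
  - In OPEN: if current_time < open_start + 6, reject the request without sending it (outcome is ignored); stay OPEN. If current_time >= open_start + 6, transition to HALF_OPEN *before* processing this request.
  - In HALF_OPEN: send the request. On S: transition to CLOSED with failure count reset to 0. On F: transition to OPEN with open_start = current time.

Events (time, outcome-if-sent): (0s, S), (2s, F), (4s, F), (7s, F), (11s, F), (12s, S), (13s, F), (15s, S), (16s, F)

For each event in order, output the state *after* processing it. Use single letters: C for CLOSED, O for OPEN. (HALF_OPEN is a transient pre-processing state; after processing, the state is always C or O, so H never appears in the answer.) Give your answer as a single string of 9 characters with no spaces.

Answer: CCCOOOOOO

Derivation:
State after each event:
  event#1 t=0s outcome=S: state=CLOSED
  event#2 t=2s outcome=F: state=CLOSED
  event#3 t=4s outcome=F: state=CLOSED
  event#4 t=7s outcome=F: state=OPEN
  event#5 t=11s outcome=F: state=OPEN
  event#6 t=12s outcome=S: state=OPEN
  event#7 t=13s outcome=F: state=OPEN
  event#8 t=15s outcome=S: state=OPEN
  event#9 t=16s outcome=F: state=OPEN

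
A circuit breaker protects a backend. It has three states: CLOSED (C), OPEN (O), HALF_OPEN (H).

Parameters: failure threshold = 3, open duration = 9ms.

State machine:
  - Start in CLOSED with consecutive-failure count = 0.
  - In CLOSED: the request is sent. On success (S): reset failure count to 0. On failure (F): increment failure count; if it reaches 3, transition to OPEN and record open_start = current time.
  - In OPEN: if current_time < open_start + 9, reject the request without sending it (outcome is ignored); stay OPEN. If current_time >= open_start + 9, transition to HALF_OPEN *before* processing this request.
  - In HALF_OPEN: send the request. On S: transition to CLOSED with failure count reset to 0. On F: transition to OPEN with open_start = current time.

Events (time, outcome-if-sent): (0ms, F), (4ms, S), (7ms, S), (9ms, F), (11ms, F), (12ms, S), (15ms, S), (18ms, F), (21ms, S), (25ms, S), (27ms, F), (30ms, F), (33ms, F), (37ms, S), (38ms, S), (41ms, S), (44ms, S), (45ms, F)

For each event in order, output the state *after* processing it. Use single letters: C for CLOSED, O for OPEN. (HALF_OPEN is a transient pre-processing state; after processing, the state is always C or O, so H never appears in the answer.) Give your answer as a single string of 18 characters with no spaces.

Answer: CCCCCCCCCCCCOOOOCC

Derivation:
State after each event:
  event#1 t=0ms outcome=F: state=CLOSED
  event#2 t=4ms outcome=S: state=CLOSED
  event#3 t=7ms outcome=S: state=CLOSED
  event#4 t=9ms outcome=F: state=CLOSED
  event#5 t=11ms outcome=F: state=CLOSED
  event#6 t=12ms outcome=S: state=CLOSED
  event#7 t=15ms outcome=S: state=CLOSED
  event#8 t=18ms outcome=F: state=CLOSED
  event#9 t=21ms outcome=S: state=CLOSED
  event#10 t=25ms outcome=S: state=CLOSED
  event#11 t=27ms outcome=F: state=CLOSED
  event#12 t=30ms outcome=F: state=CLOSED
  event#13 t=33ms outcome=F: state=OPEN
  event#14 t=37ms outcome=S: state=OPEN
  event#15 t=38ms outcome=S: state=OPEN
  event#16 t=41ms outcome=S: state=OPEN
  event#17 t=44ms outcome=S: state=CLOSED
  event#18 t=45ms outcome=F: state=CLOSED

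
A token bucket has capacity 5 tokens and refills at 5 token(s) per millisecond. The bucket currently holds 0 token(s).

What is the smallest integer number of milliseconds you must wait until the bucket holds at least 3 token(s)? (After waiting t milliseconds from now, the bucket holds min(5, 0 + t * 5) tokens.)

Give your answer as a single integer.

Answer: 1

Derivation:
Need 0 + t * 5 >= 3, so t >= 3/5.
Smallest integer t = ceil(3/5) = 1.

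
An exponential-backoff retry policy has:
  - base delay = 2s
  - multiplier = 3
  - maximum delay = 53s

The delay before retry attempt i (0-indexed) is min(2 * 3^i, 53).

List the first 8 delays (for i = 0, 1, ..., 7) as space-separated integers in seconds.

Computing each delay:
  i=0: min(2*3^0, 53) = 2
  i=1: min(2*3^1, 53) = 6
  i=2: min(2*3^2, 53) = 18
  i=3: min(2*3^3, 53) = 53
  i=4: min(2*3^4, 53) = 53
  i=5: min(2*3^5, 53) = 53
  i=6: min(2*3^6, 53) = 53
  i=7: min(2*3^7, 53) = 53

Answer: 2 6 18 53 53 53 53 53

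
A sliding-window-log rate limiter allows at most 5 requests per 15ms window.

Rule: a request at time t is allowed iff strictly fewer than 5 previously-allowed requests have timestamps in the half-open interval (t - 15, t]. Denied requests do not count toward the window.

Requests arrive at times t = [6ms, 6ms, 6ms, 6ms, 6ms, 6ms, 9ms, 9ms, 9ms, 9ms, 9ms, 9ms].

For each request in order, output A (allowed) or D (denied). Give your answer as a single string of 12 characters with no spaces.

Tracking allowed requests in the window:
  req#1 t=6ms: ALLOW
  req#2 t=6ms: ALLOW
  req#3 t=6ms: ALLOW
  req#4 t=6ms: ALLOW
  req#5 t=6ms: ALLOW
  req#6 t=6ms: DENY
  req#7 t=9ms: DENY
  req#8 t=9ms: DENY
  req#9 t=9ms: DENY
  req#10 t=9ms: DENY
  req#11 t=9ms: DENY
  req#12 t=9ms: DENY

Answer: AAAAADDDDDDD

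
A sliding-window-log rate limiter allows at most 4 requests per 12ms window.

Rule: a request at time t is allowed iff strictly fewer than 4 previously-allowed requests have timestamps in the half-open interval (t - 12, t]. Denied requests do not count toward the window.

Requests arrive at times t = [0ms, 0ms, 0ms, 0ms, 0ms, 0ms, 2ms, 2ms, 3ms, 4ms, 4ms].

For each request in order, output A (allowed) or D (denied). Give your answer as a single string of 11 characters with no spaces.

Tracking allowed requests in the window:
  req#1 t=0ms: ALLOW
  req#2 t=0ms: ALLOW
  req#3 t=0ms: ALLOW
  req#4 t=0ms: ALLOW
  req#5 t=0ms: DENY
  req#6 t=0ms: DENY
  req#7 t=2ms: DENY
  req#8 t=2ms: DENY
  req#9 t=3ms: DENY
  req#10 t=4ms: DENY
  req#11 t=4ms: DENY

Answer: AAAADDDDDDD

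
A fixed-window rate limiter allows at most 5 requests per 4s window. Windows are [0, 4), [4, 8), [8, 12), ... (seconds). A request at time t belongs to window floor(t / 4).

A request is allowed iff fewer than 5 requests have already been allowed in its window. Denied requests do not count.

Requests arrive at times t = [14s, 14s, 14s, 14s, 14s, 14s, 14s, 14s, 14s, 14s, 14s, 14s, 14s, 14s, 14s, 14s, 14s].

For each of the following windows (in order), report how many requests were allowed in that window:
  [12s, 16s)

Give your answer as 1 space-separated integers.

Answer: 5

Derivation:
Processing requests:
  req#1 t=14s (window 3): ALLOW
  req#2 t=14s (window 3): ALLOW
  req#3 t=14s (window 3): ALLOW
  req#4 t=14s (window 3): ALLOW
  req#5 t=14s (window 3): ALLOW
  req#6 t=14s (window 3): DENY
  req#7 t=14s (window 3): DENY
  req#8 t=14s (window 3): DENY
  req#9 t=14s (window 3): DENY
  req#10 t=14s (window 3): DENY
  req#11 t=14s (window 3): DENY
  req#12 t=14s (window 3): DENY
  req#13 t=14s (window 3): DENY
  req#14 t=14s (window 3): DENY
  req#15 t=14s (window 3): DENY
  req#16 t=14s (window 3): DENY
  req#17 t=14s (window 3): DENY

Allowed counts by window: 5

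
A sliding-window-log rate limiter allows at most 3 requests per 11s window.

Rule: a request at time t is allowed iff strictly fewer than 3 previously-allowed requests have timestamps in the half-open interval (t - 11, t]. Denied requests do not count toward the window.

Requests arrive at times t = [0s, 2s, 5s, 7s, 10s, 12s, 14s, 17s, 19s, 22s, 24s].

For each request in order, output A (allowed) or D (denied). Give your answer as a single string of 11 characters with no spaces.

Answer: AAADDAAADDA

Derivation:
Tracking allowed requests in the window:
  req#1 t=0s: ALLOW
  req#2 t=2s: ALLOW
  req#3 t=5s: ALLOW
  req#4 t=7s: DENY
  req#5 t=10s: DENY
  req#6 t=12s: ALLOW
  req#7 t=14s: ALLOW
  req#8 t=17s: ALLOW
  req#9 t=19s: DENY
  req#10 t=22s: DENY
  req#11 t=24s: ALLOW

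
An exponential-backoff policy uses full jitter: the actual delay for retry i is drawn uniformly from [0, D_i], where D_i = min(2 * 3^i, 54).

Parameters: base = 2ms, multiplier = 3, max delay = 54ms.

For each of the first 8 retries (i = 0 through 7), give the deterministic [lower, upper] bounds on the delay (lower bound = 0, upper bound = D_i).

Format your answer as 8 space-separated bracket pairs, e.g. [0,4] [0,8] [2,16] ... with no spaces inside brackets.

Computing bounds per retry:
  i=0: D_i=min(2*3^0,54)=2, bounds=[0,2]
  i=1: D_i=min(2*3^1,54)=6, bounds=[0,6]
  i=2: D_i=min(2*3^2,54)=18, bounds=[0,18]
  i=3: D_i=min(2*3^3,54)=54, bounds=[0,54]
  i=4: D_i=min(2*3^4,54)=54, bounds=[0,54]
  i=5: D_i=min(2*3^5,54)=54, bounds=[0,54]
  i=6: D_i=min(2*3^6,54)=54, bounds=[0,54]
  i=7: D_i=min(2*3^7,54)=54, bounds=[0,54]

Answer: [0,2] [0,6] [0,18] [0,54] [0,54] [0,54] [0,54] [0,54]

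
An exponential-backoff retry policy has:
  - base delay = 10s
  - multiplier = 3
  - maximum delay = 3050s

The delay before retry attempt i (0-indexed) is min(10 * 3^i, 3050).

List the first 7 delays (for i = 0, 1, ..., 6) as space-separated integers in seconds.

Answer: 10 30 90 270 810 2430 3050

Derivation:
Computing each delay:
  i=0: min(10*3^0, 3050) = 10
  i=1: min(10*3^1, 3050) = 30
  i=2: min(10*3^2, 3050) = 90
  i=3: min(10*3^3, 3050) = 270
  i=4: min(10*3^4, 3050) = 810
  i=5: min(10*3^5, 3050) = 2430
  i=6: min(10*3^6, 3050) = 3050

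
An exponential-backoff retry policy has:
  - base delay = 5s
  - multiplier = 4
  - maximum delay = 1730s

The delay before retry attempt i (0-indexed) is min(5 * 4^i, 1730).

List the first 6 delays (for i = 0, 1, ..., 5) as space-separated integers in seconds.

Computing each delay:
  i=0: min(5*4^0, 1730) = 5
  i=1: min(5*4^1, 1730) = 20
  i=2: min(5*4^2, 1730) = 80
  i=3: min(5*4^3, 1730) = 320
  i=4: min(5*4^4, 1730) = 1280
  i=5: min(5*4^5, 1730) = 1730

Answer: 5 20 80 320 1280 1730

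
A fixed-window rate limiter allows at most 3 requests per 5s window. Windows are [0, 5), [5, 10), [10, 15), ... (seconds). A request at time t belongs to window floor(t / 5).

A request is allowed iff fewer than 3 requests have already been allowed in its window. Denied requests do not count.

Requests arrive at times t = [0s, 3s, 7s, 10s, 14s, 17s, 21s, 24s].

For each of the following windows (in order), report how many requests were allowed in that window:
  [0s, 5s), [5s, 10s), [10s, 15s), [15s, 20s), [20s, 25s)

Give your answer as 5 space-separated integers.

Answer: 2 1 2 1 2

Derivation:
Processing requests:
  req#1 t=0s (window 0): ALLOW
  req#2 t=3s (window 0): ALLOW
  req#3 t=7s (window 1): ALLOW
  req#4 t=10s (window 2): ALLOW
  req#5 t=14s (window 2): ALLOW
  req#6 t=17s (window 3): ALLOW
  req#7 t=21s (window 4): ALLOW
  req#8 t=24s (window 4): ALLOW

Allowed counts by window: 2 1 2 1 2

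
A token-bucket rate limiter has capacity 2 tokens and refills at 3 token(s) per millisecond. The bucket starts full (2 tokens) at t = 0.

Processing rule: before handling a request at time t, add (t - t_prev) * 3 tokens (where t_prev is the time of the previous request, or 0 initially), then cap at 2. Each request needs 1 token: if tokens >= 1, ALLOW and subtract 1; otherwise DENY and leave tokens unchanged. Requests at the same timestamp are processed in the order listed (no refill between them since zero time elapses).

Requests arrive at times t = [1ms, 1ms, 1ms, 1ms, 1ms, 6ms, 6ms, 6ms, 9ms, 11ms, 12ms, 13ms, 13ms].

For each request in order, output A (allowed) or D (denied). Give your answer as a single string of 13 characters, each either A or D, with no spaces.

Simulating step by step:
  req#1 t=1ms: ALLOW
  req#2 t=1ms: ALLOW
  req#3 t=1ms: DENY
  req#4 t=1ms: DENY
  req#5 t=1ms: DENY
  req#6 t=6ms: ALLOW
  req#7 t=6ms: ALLOW
  req#8 t=6ms: DENY
  req#9 t=9ms: ALLOW
  req#10 t=11ms: ALLOW
  req#11 t=12ms: ALLOW
  req#12 t=13ms: ALLOW
  req#13 t=13ms: ALLOW

Answer: AADDDAADAAAAA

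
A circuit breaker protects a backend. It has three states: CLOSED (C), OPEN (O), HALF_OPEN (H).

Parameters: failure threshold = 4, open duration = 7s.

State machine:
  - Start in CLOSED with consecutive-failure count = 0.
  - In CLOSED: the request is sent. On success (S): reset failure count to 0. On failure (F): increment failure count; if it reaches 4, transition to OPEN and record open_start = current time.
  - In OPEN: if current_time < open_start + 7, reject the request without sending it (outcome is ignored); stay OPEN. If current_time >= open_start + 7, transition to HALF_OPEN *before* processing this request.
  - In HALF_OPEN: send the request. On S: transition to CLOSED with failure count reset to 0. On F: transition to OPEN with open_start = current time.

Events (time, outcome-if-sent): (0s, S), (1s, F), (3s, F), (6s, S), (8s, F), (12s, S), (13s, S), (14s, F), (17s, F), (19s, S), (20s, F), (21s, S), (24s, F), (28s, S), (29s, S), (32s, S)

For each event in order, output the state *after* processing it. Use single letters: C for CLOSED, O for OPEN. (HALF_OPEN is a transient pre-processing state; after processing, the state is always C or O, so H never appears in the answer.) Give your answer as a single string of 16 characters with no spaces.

State after each event:
  event#1 t=0s outcome=S: state=CLOSED
  event#2 t=1s outcome=F: state=CLOSED
  event#3 t=3s outcome=F: state=CLOSED
  event#4 t=6s outcome=S: state=CLOSED
  event#5 t=8s outcome=F: state=CLOSED
  event#6 t=12s outcome=S: state=CLOSED
  event#7 t=13s outcome=S: state=CLOSED
  event#8 t=14s outcome=F: state=CLOSED
  event#9 t=17s outcome=F: state=CLOSED
  event#10 t=19s outcome=S: state=CLOSED
  event#11 t=20s outcome=F: state=CLOSED
  event#12 t=21s outcome=S: state=CLOSED
  event#13 t=24s outcome=F: state=CLOSED
  event#14 t=28s outcome=S: state=CLOSED
  event#15 t=29s outcome=S: state=CLOSED
  event#16 t=32s outcome=S: state=CLOSED

Answer: CCCCCCCCCCCCCCCC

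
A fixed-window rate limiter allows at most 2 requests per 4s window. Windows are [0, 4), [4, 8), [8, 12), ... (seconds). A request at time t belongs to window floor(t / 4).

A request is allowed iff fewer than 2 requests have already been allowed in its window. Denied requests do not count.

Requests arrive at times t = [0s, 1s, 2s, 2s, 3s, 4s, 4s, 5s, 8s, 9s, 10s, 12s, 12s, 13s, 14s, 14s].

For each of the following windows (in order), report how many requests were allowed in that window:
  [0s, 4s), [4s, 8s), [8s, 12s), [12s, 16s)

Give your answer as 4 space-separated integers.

Answer: 2 2 2 2

Derivation:
Processing requests:
  req#1 t=0s (window 0): ALLOW
  req#2 t=1s (window 0): ALLOW
  req#3 t=2s (window 0): DENY
  req#4 t=2s (window 0): DENY
  req#5 t=3s (window 0): DENY
  req#6 t=4s (window 1): ALLOW
  req#7 t=4s (window 1): ALLOW
  req#8 t=5s (window 1): DENY
  req#9 t=8s (window 2): ALLOW
  req#10 t=9s (window 2): ALLOW
  req#11 t=10s (window 2): DENY
  req#12 t=12s (window 3): ALLOW
  req#13 t=12s (window 3): ALLOW
  req#14 t=13s (window 3): DENY
  req#15 t=14s (window 3): DENY
  req#16 t=14s (window 3): DENY

Allowed counts by window: 2 2 2 2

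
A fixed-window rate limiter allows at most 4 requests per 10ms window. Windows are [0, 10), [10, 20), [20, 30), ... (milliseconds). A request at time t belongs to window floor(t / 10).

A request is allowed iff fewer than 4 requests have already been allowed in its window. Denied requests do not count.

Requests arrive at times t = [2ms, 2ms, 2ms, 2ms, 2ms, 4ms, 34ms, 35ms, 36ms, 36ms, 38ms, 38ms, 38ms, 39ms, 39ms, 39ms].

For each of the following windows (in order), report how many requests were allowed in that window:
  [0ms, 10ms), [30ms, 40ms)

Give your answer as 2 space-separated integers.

Processing requests:
  req#1 t=2ms (window 0): ALLOW
  req#2 t=2ms (window 0): ALLOW
  req#3 t=2ms (window 0): ALLOW
  req#4 t=2ms (window 0): ALLOW
  req#5 t=2ms (window 0): DENY
  req#6 t=4ms (window 0): DENY
  req#7 t=34ms (window 3): ALLOW
  req#8 t=35ms (window 3): ALLOW
  req#9 t=36ms (window 3): ALLOW
  req#10 t=36ms (window 3): ALLOW
  req#11 t=38ms (window 3): DENY
  req#12 t=38ms (window 3): DENY
  req#13 t=38ms (window 3): DENY
  req#14 t=39ms (window 3): DENY
  req#15 t=39ms (window 3): DENY
  req#16 t=39ms (window 3): DENY

Allowed counts by window: 4 4

Answer: 4 4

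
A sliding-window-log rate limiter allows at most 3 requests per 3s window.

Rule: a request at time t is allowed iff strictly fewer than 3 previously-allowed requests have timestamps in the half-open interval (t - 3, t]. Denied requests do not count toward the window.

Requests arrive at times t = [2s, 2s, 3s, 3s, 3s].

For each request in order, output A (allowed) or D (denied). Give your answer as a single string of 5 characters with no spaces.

Answer: AAADD

Derivation:
Tracking allowed requests in the window:
  req#1 t=2s: ALLOW
  req#2 t=2s: ALLOW
  req#3 t=3s: ALLOW
  req#4 t=3s: DENY
  req#5 t=3s: DENY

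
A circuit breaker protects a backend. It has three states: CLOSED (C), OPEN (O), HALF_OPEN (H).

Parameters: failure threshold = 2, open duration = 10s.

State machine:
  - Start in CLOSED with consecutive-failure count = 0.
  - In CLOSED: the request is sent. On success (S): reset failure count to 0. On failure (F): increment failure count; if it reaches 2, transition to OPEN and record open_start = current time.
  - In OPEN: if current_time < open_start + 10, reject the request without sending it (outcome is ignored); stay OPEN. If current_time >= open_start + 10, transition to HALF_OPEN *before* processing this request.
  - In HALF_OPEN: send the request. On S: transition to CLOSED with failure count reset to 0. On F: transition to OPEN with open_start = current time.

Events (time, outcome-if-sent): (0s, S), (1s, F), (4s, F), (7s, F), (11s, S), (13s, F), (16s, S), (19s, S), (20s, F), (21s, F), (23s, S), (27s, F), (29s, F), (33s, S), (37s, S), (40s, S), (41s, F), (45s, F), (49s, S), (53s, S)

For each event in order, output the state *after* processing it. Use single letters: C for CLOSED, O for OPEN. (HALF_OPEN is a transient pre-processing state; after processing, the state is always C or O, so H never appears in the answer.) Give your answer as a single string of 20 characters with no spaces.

State after each event:
  event#1 t=0s outcome=S: state=CLOSED
  event#2 t=1s outcome=F: state=CLOSED
  event#3 t=4s outcome=F: state=OPEN
  event#4 t=7s outcome=F: state=OPEN
  event#5 t=11s outcome=S: state=OPEN
  event#6 t=13s outcome=F: state=OPEN
  event#7 t=16s outcome=S: state=CLOSED
  event#8 t=19s outcome=S: state=CLOSED
  event#9 t=20s outcome=F: state=CLOSED
  event#10 t=21s outcome=F: state=OPEN
  event#11 t=23s outcome=S: state=OPEN
  event#12 t=27s outcome=F: state=OPEN
  event#13 t=29s outcome=F: state=OPEN
  event#14 t=33s outcome=S: state=CLOSED
  event#15 t=37s outcome=S: state=CLOSED
  event#16 t=40s outcome=S: state=CLOSED
  event#17 t=41s outcome=F: state=CLOSED
  event#18 t=45s outcome=F: state=OPEN
  event#19 t=49s outcome=S: state=OPEN
  event#20 t=53s outcome=S: state=OPEN

Answer: CCOOOOCCCOOOOCCCCOOO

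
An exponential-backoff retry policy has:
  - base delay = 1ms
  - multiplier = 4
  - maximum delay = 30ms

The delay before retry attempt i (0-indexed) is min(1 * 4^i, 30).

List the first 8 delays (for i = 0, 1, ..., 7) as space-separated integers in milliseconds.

Computing each delay:
  i=0: min(1*4^0, 30) = 1
  i=1: min(1*4^1, 30) = 4
  i=2: min(1*4^2, 30) = 16
  i=3: min(1*4^3, 30) = 30
  i=4: min(1*4^4, 30) = 30
  i=5: min(1*4^5, 30) = 30
  i=6: min(1*4^6, 30) = 30
  i=7: min(1*4^7, 30) = 30

Answer: 1 4 16 30 30 30 30 30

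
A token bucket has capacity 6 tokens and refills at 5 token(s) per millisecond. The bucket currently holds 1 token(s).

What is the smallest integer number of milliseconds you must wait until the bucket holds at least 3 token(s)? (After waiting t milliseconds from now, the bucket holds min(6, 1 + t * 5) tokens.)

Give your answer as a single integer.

Answer: 1

Derivation:
Need 1 + t * 5 >= 3, so t >= 2/5.
Smallest integer t = ceil(2/5) = 1.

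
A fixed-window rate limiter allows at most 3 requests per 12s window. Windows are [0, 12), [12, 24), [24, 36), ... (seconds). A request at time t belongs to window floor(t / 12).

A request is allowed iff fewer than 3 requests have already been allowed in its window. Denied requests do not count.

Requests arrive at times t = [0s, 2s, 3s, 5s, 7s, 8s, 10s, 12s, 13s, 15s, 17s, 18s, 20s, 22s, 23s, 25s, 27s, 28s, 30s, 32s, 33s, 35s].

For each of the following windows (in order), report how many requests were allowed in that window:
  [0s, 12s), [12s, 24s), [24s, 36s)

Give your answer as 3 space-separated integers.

Answer: 3 3 3

Derivation:
Processing requests:
  req#1 t=0s (window 0): ALLOW
  req#2 t=2s (window 0): ALLOW
  req#3 t=3s (window 0): ALLOW
  req#4 t=5s (window 0): DENY
  req#5 t=7s (window 0): DENY
  req#6 t=8s (window 0): DENY
  req#7 t=10s (window 0): DENY
  req#8 t=12s (window 1): ALLOW
  req#9 t=13s (window 1): ALLOW
  req#10 t=15s (window 1): ALLOW
  req#11 t=17s (window 1): DENY
  req#12 t=18s (window 1): DENY
  req#13 t=20s (window 1): DENY
  req#14 t=22s (window 1): DENY
  req#15 t=23s (window 1): DENY
  req#16 t=25s (window 2): ALLOW
  req#17 t=27s (window 2): ALLOW
  req#18 t=28s (window 2): ALLOW
  req#19 t=30s (window 2): DENY
  req#20 t=32s (window 2): DENY
  req#21 t=33s (window 2): DENY
  req#22 t=35s (window 2): DENY

Allowed counts by window: 3 3 3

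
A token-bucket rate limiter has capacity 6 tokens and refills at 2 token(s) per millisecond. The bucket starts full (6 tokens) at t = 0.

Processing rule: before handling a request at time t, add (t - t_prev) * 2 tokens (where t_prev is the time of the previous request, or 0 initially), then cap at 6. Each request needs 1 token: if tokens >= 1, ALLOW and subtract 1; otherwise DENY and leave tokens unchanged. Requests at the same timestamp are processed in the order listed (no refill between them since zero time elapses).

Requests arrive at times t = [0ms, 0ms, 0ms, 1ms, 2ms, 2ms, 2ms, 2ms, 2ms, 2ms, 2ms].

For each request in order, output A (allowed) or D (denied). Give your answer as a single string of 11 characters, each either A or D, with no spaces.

Answer: AAAAAAAAAAD

Derivation:
Simulating step by step:
  req#1 t=0ms: ALLOW
  req#2 t=0ms: ALLOW
  req#3 t=0ms: ALLOW
  req#4 t=1ms: ALLOW
  req#5 t=2ms: ALLOW
  req#6 t=2ms: ALLOW
  req#7 t=2ms: ALLOW
  req#8 t=2ms: ALLOW
  req#9 t=2ms: ALLOW
  req#10 t=2ms: ALLOW
  req#11 t=2ms: DENY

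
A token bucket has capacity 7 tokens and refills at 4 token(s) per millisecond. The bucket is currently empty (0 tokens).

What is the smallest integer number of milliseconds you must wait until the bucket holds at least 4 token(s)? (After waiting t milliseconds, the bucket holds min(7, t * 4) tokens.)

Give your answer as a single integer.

Need t * 4 >= 4, so t >= 4/4.
Smallest integer t = ceil(4/4) = 1.

Answer: 1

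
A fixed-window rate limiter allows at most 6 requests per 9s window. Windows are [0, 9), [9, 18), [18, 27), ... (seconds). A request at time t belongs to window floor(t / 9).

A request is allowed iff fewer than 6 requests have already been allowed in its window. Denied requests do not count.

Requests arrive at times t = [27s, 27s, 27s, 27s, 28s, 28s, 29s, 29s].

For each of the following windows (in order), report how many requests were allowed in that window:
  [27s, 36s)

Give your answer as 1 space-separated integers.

Answer: 6

Derivation:
Processing requests:
  req#1 t=27s (window 3): ALLOW
  req#2 t=27s (window 3): ALLOW
  req#3 t=27s (window 3): ALLOW
  req#4 t=27s (window 3): ALLOW
  req#5 t=28s (window 3): ALLOW
  req#6 t=28s (window 3): ALLOW
  req#7 t=29s (window 3): DENY
  req#8 t=29s (window 3): DENY

Allowed counts by window: 6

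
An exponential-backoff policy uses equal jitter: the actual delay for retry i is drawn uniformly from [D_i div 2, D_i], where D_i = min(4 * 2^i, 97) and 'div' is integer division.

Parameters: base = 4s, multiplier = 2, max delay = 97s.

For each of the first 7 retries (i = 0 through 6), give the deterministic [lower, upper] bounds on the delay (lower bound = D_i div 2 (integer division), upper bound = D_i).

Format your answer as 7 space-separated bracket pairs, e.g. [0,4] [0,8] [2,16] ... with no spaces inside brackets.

Computing bounds per retry:
  i=0: D_i=min(4*2^0,97)=4, bounds=[2,4]
  i=1: D_i=min(4*2^1,97)=8, bounds=[4,8]
  i=2: D_i=min(4*2^2,97)=16, bounds=[8,16]
  i=3: D_i=min(4*2^3,97)=32, bounds=[16,32]
  i=4: D_i=min(4*2^4,97)=64, bounds=[32,64]
  i=5: D_i=min(4*2^5,97)=97, bounds=[48,97]
  i=6: D_i=min(4*2^6,97)=97, bounds=[48,97]

Answer: [2,4] [4,8] [8,16] [16,32] [32,64] [48,97] [48,97]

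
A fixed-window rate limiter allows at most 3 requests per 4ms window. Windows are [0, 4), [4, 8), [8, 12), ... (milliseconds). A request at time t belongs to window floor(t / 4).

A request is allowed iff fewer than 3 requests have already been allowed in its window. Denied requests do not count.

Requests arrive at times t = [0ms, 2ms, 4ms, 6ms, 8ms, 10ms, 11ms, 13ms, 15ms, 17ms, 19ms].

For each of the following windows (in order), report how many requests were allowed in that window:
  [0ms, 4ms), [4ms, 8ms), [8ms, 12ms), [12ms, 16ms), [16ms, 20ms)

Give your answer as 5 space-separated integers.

Answer: 2 2 3 2 2

Derivation:
Processing requests:
  req#1 t=0ms (window 0): ALLOW
  req#2 t=2ms (window 0): ALLOW
  req#3 t=4ms (window 1): ALLOW
  req#4 t=6ms (window 1): ALLOW
  req#5 t=8ms (window 2): ALLOW
  req#6 t=10ms (window 2): ALLOW
  req#7 t=11ms (window 2): ALLOW
  req#8 t=13ms (window 3): ALLOW
  req#9 t=15ms (window 3): ALLOW
  req#10 t=17ms (window 4): ALLOW
  req#11 t=19ms (window 4): ALLOW

Allowed counts by window: 2 2 3 2 2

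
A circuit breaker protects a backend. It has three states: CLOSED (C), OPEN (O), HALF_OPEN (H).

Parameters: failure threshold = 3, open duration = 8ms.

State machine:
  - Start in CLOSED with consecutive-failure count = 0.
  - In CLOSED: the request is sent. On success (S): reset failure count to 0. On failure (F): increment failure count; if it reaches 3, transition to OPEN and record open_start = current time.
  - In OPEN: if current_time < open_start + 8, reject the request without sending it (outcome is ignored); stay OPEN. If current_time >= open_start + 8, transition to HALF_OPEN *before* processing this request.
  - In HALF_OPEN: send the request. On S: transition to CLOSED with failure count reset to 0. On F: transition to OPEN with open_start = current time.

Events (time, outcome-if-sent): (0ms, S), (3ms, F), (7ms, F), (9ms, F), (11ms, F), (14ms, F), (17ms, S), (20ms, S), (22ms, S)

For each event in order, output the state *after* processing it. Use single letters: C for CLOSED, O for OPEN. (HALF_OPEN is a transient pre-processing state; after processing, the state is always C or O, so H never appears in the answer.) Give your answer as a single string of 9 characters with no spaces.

Answer: CCCOOOCCC

Derivation:
State after each event:
  event#1 t=0ms outcome=S: state=CLOSED
  event#2 t=3ms outcome=F: state=CLOSED
  event#3 t=7ms outcome=F: state=CLOSED
  event#4 t=9ms outcome=F: state=OPEN
  event#5 t=11ms outcome=F: state=OPEN
  event#6 t=14ms outcome=F: state=OPEN
  event#7 t=17ms outcome=S: state=CLOSED
  event#8 t=20ms outcome=S: state=CLOSED
  event#9 t=22ms outcome=S: state=CLOSED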